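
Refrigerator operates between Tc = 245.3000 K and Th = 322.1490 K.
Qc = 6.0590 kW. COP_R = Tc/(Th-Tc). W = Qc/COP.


COP = 245.3000 / 76.8490 = 3.1920
W = 6.0590 / 3.1920 = 1.8982 kW

COP = 3.1920, W = 1.8982 kW


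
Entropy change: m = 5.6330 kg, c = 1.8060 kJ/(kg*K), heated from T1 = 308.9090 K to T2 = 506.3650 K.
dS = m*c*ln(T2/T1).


T2/T1 = 1.6392
ln(T2/T1) = 0.4942
dS = 5.6330 * 1.8060 * 0.4942 = 5.0277 kJ/K

5.0277 kJ/K


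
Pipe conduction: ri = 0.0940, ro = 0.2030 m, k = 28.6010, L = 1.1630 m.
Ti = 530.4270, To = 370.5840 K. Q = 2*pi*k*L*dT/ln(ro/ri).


dT = 159.8430 K
ln(ro/ri) = 0.7699
Q = 2*pi*28.6010*1.1630*159.8430 / 0.7699 = 43390.4134 W

43390.4134 W


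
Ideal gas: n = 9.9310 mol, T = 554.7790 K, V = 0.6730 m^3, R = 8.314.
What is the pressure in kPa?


P = nRT/V = 9.9310 * 8.314 * 554.7790 / 0.6730
= 45806.0682 / 0.6730 = 68062.5085 Pa = 68.0625 kPa

68.0625 kPa


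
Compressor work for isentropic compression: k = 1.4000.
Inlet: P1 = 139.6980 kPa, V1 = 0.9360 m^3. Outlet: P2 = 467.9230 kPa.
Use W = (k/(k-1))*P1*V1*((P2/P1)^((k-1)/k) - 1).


(k-1)/k = 0.2857
(P2/P1)^exp = 1.4125
W = 3.5000 * 139.6980 * 0.9360 * (1.4125 - 1) = 188.7914 kJ

188.7914 kJ


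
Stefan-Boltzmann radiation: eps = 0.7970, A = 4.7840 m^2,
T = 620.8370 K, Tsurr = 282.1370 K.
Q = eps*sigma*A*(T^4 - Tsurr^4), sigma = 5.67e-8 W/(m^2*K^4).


T^4 = 1.4856e+11
Tsurr^4 = 6.3364e+09
Q = 0.7970 * 5.67e-8 * 4.7840 * 1.4223e+11 = 30747.7385 W

30747.7385 W


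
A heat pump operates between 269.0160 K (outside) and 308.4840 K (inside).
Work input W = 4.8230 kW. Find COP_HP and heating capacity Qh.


COP = 308.4840 / 39.4680 = 7.8161
Qh = 7.8161 * 4.8230 = 37.6968 kW

COP = 7.8161, Qh = 37.6968 kW


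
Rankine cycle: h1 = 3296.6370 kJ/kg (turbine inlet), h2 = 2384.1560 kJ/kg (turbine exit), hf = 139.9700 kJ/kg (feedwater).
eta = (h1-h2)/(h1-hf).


W = 912.4810 kJ/kg
Q_in = 3156.6670 kJ/kg
eta = 0.2891 = 28.9065%

eta = 28.9065%


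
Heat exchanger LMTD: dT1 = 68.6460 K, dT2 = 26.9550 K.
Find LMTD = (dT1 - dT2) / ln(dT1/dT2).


dT1/dT2 = 2.5467
ln(dT1/dT2) = 0.9348
LMTD = 41.6910 / 0.9348 = 44.5991 K

44.5991 K


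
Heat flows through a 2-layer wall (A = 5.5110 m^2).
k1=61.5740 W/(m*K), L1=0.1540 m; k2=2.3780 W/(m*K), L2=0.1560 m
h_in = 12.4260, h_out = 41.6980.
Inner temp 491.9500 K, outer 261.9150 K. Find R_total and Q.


R_conv_in = 1/(12.4260*5.5110) = 0.0146
R_1 = 0.1540/(61.5740*5.5110) = 0.0005
R_2 = 0.1560/(2.3780*5.5110) = 0.0119
R_conv_out = 1/(41.6980*5.5110) = 0.0044
R_total = 0.0313 K/W
Q = 230.0350 / 0.0313 = 7346.5293 W

R_total = 0.0313 K/W, Q = 7346.5293 W


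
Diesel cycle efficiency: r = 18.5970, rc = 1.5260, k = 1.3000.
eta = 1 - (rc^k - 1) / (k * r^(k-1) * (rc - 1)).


r^(k-1) = 2.4034
rc^k = 1.7323
eta = 0.5544 = 55.4424%

55.4424%


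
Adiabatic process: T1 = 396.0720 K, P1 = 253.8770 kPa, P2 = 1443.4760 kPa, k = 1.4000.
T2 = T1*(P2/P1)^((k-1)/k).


(k-1)/k = 0.2857
(P2/P1)^exp = 1.6431
T2 = 396.0720 * 1.6431 = 650.7697 K

650.7697 K


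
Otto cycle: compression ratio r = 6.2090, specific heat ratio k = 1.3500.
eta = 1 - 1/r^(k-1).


r^(k-1) = 1.8948
eta = 1 - 1/1.8948 = 0.4722 = 47.2233%

47.2233%


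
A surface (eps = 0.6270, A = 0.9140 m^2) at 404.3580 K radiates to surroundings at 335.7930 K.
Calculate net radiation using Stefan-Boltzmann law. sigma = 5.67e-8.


T^4 = 2.6734e+10
Tsurr^4 = 1.2714e+10
Q = 0.6270 * 5.67e-8 * 0.9140 * 1.4020e+10 = 455.5555 W

455.5555 W


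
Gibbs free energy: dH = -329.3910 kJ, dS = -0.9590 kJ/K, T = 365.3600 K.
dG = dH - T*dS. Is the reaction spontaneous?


T*dS = 365.3600 * -0.9590 = -350.3802 kJ
dG = -329.3910 + 350.3802 = 20.9892 kJ (non-spontaneous)

dG = 20.9892 kJ, non-spontaneous


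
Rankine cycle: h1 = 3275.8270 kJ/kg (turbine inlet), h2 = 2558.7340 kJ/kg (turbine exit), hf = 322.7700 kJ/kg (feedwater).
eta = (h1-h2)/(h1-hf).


W = 717.0930 kJ/kg
Q_in = 2953.0570 kJ/kg
eta = 0.2428 = 24.2831%

eta = 24.2831%


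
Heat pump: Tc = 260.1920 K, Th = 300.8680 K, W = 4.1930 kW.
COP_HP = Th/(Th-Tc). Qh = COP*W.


COP = 300.8680 / 40.6760 = 7.3967
Qh = 7.3967 * 4.1930 = 31.0143 kW

COP = 7.3967, Qh = 31.0143 kW


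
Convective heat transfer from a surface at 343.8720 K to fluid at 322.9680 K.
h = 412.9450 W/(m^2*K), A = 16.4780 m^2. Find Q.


dT = 20.9040 K
Q = 412.9450 * 16.4780 * 20.9040 = 142241.4292 W

142241.4292 W


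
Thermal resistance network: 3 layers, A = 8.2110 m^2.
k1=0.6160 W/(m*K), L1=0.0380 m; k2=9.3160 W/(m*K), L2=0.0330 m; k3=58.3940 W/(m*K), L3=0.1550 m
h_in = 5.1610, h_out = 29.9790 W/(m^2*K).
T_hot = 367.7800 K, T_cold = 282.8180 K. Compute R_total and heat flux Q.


R_conv_in = 1/(5.1610*8.2110) = 0.0236
R_1 = 0.0380/(0.6160*8.2110) = 0.0075
R_2 = 0.0330/(9.3160*8.2110) = 0.0004
R_3 = 0.1550/(58.3940*8.2110) = 0.0003
R_conv_out = 1/(29.9790*8.2110) = 0.0041
R_total = 0.0359 K/W
Q = 84.9620 / 0.0359 = 2364.8031 W

R_total = 0.0359 K/W, Q = 2364.8031 W


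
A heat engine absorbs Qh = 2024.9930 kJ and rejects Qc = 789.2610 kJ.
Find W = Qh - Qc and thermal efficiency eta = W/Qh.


W = 2024.9930 - 789.2610 = 1235.7320 kJ
eta = 1235.7320 / 2024.9930 = 0.6102 = 61.0240%

W = 1235.7320 kJ, eta = 61.0240%


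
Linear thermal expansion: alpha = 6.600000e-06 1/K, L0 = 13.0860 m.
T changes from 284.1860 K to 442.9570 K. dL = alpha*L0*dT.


dT = 158.7710 K
dL = 6.600000e-06 * 13.0860 * 158.7710 = 0.013713 m
L_final = 13.099713 m

dL = 0.013713 m


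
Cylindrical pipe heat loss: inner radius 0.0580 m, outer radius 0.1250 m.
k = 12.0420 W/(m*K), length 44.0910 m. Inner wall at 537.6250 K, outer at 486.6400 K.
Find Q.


dT = 50.9850 K
ln(ro/ri) = 0.7679
Q = 2*pi*12.0420*44.0910*50.9850 / 0.7679 = 221504.6013 W

221504.6013 W


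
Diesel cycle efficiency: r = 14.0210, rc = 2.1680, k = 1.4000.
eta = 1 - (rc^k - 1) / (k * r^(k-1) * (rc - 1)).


r^(k-1) = 2.8755
rc^k = 2.9545
eta = 0.5843 = 58.4327%

58.4327%


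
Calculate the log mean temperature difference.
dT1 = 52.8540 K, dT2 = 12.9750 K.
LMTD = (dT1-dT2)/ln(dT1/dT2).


dT1/dT2 = 4.0735
ln(dT1/dT2) = 1.4045
LMTD = 39.8790 / 1.4045 = 28.3936 K

28.3936 K


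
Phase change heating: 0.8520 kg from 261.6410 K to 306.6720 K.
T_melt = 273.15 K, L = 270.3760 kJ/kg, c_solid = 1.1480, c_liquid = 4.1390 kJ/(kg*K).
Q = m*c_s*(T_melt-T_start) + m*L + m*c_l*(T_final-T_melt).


Q1 (sensible, solid) = 0.8520 * 1.1480 * 11.5090 = 11.2569 kJ
Q2 (latent) = 0.8520 * 270.3760 = 230.3604 kJ
Q3 (sensible, liquid) = 0.8520 * 4.1390 * 33.5220 = 118.2129 kJ
Q_total = 359.8302 kJ

359.8302 kJ


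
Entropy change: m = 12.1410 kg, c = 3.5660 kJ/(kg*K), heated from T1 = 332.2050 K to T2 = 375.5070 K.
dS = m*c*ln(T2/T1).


T2/T1 = 1.1303
ln(T2/T1) = 0.1225
dS = 12.1410 * 3.5660 * 0.1225 = 5.3047 kJ/K

5.3047 kJ/K


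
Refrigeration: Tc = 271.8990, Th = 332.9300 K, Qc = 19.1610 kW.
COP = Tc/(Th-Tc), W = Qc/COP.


COP = 271.8990 / 61.0310 = 4.4551
W = 19.1610 / 4.4551 = 4.3009 kW

COP = 4.4551, W = 4.3009 kW


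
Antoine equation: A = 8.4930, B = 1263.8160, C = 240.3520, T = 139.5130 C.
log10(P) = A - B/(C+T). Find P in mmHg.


C+T = 379.8650
B/(C+T) = 3.3270
log10(P) = 8.4930 - 3.3270 = 5.1660
P = 10^5.1660 = 146550.2136 mmHg

146550.2136 mmHg


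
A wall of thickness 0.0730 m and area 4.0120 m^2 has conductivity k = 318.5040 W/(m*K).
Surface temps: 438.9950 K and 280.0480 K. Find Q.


dT = 158.9470 K
Q = 318.5040 * 4.0120 * 158.9470 / 0.0730 = 2782308.5509 W

2782308.5509 W


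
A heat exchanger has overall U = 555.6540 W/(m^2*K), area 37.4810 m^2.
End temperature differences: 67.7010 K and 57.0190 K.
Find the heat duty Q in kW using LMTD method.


LMTD = 62.2072 K
Q = 555.6540 * 37.4810 * 62.2072 = 1295556.6262 W = 1295.5566 kW

1295.5566 kW


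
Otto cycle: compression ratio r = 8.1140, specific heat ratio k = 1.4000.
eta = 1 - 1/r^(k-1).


r^(k-1) = 2.3104
eta = 1 - 1/2.3104 = 0.5672 = 56.7181%

56.7181%


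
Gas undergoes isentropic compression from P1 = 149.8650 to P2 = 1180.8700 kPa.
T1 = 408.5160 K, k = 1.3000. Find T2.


(k-1)/k = 0.2308
(P2/P1)^exp = 1.6102
T2 = 408.5160 * 1.6102 = 657.8004 K

657.8004 K


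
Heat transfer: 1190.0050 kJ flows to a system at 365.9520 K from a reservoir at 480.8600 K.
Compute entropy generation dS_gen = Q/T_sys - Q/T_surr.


dS_sys = 1190.0050/365.9520 = 3.2518 kJ/K
dS_surr = -1190.0050/480.8600 = -2.4747 kJ/K
dS_gen = 3.2518 - 2.4747 = 0.7771 kJ/K (irreversible)

dS_gen = 0.7771 kJ/K, irreversible


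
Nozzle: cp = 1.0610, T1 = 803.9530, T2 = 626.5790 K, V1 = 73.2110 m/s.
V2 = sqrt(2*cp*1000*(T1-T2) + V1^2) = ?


dT = 177.3740 K
2*cp*1000*dT = 376387.6280
V1^2 = 5359.8505
V2 = sqrt(381747.4785) = 617.8572 m/s

617.8572 m/s


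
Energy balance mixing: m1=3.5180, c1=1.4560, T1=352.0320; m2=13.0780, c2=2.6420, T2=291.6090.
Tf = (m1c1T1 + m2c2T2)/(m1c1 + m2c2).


num = 11878.8775
den = 39.6743
Tf = 299.4100 K

299.4100 K


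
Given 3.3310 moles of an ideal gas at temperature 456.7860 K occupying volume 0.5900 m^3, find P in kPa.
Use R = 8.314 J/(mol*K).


P = nRT/V = 3.3310 * 8.314 * 456.7860 / 0.5900
= 12650.2013 / 0.5900 = 21441.0192 Pa = 21.4410 kPa

21.4410 kPa


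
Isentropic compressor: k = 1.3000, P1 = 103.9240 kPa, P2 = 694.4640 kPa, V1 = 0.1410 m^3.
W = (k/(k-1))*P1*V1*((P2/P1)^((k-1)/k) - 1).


(k-1)/k = 0.2308
(P2/P1)^exp = 1.5501
W = 4.3333 * 103.9240 * 0.1410 * (1.5501 - 1) = 34.9322 kJ

34.9322 kJ


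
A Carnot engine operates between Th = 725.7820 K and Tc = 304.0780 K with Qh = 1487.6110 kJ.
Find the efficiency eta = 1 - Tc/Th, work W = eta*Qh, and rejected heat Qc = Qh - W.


eta = 1 - 304.0780/725.7820 = 0.5810
W = 0.5810 * 1487.6110 = 864.3525 kJ
Qc = 1487.6110 - 864.3525 = 623.2585 kJ

eta = 58.1034%, W = 864.3525 kJ, Qc = 623.2585 kJ


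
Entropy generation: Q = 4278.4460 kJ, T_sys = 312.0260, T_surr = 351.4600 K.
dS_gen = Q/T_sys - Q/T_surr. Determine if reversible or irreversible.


dS_sys = 4278.4460/312.0260 = 13.7118 kJ/K
dS_surr = -4278.4460/351.4600 = -12.1734 kJ/K
dS_gen = 13.7118 - 12.1734 = 1.5385 kJ/K (irreversible)

dS_gen = 1.5385 kJ/K, irreversible


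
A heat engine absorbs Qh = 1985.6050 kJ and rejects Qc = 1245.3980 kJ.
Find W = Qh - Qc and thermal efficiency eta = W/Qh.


W = 1985.6050 - 1245.3980 = 740.2070 kJ
eta = 740.2070 / 1985.6050 = 0.3728 = 37.2787%

W = 740.2070 kJ, eta = 37.2787%


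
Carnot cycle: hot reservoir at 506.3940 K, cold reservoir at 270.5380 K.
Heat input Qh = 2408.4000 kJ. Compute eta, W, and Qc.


eta = 1 - 270.5380/506.3940 = 0.4658
W = 0.4658 * 2408.4000 = 1121.7265 kJ
Qc = 2408.4000 - 1121.7265 = 1286.6735 kJ

eta = 46.5756%, W = 1121.7265 kJ, Qc = 1286.6735 kJ


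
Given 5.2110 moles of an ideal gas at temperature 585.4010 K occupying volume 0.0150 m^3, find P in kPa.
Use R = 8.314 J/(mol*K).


P = nRT/V = 5.2110 * 8.314 * 585.4010 / 0.0150
= 25362.0616 / 0.0150 = 1690804.1077 Pa = 1690.8041 kPa

1690.8041 kPa


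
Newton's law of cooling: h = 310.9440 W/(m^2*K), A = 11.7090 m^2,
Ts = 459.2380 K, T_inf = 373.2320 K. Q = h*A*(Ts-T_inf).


dT = 86.0060 K
Q = 310.9440 * 11.7090 * 86.0060 = 313134.3685 W

313134.3685 W


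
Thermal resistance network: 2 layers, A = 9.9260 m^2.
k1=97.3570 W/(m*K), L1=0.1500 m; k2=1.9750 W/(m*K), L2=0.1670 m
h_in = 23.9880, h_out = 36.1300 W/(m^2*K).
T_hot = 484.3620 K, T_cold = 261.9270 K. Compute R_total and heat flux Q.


R_conv_in = 1/(23.9880*9.9260) = 0.0042
R_1 = 0.1500/(97.3570*9.9260) = 0.0002
R_2 = 0.1670/(1.9750*9.9260) = 0.0085
R_conv_out = 1/(36.1300*9.9260) = 0.0028
R_total = 0.0157 K/W
Q = 222.4350 / 0.0157 = 14202.0254 W

R_total = 0.0157 K/W, Q = 14202.0254 W


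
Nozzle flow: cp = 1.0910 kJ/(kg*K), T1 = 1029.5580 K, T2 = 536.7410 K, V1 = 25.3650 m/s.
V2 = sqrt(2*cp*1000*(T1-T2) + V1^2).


dT = 492.8170 K
2*cp*1000*dT = 1075326.6940
V1^2 = 643.3832
V2 = sqrt(1075970.0772) = 1037.2898 m/s

1037.2898 m/s


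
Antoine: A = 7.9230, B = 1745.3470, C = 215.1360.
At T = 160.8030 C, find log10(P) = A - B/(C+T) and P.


C+T = 375.9390
B/(C+T) = 4.6426
log10(P) = 7.9230 - 4.6426 = 3.2804
P = 10^3.2804 = 1907.0694 mmHg

1907.0694 mmHg


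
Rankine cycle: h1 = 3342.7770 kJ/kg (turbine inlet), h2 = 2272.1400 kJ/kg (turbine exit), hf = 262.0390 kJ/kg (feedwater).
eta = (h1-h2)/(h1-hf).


W = 1070.6370 kJ/kg
Q_in = 3080.7380 kJ/kg
eta = 0.3475 = 34.7526%

eta = 34.7526%


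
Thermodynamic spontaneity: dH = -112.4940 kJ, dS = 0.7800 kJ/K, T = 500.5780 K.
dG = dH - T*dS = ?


T*dS = 500.5780 * 0.7800 = 390.4508 kJ
dG = -112.4940 - 390.4508 = -502.9448 kJ (spontaneous)

dG = -502.9448 kJ, spontaneous


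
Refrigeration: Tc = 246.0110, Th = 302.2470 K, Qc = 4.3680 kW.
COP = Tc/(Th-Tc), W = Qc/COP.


COP = 246.0110 / 56.2360 = 4.3746
W = 4.3680 / 4.3746 = 0.9985 kW

COP = 4.3746, W = 0.9985 kW


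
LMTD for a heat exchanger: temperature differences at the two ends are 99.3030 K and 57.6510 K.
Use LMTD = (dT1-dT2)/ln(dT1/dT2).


dT1/dT2 = 1.7225
ln(dT1/dT2) = 0.5438
LMTD = 41.6520 / 0.5438 = 76.5988 K

76.5988 K


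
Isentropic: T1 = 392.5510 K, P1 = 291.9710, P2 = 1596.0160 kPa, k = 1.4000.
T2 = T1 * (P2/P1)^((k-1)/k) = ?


(k-1)/k = 0.2857
(P2/P1)^exp = 1.6247
T2 = 392.5510 * 1.6247 = 637.7740 K

637.7740 K


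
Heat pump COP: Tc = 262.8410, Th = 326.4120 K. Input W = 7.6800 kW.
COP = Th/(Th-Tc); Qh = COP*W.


COP = 326.4120 / 63.5710 = 5.1346
Qh = 5.1346 * 7.6800 = 39.4338 kW

COP = 5.1346, Qh = 39.4338 kW


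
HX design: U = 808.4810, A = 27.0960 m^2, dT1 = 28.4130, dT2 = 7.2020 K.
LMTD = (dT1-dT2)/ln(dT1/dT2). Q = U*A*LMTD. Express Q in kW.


LMTD = 15.4544 K
Q = 808.4810 * 27.0960 * 15.4544 = 338553.7143 W = 338.5537 kW

338.5537 kW


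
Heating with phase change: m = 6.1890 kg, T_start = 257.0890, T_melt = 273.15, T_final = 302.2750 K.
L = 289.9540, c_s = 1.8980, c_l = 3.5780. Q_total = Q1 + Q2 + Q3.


Q1 (sensible, solid) = 6.1890 * 1.8980 * 16.0610 = 188.6641 kJ
Q2 (latent) = 6.1890 * 289.9540 = 1794.5253 kJ
Q3 (sensible, liquid) = 6.1890 * 3.5780 * 29.1250 = 644.9510 kJ
Q_total = 2628.1405 kJ

2628.1405 kJ


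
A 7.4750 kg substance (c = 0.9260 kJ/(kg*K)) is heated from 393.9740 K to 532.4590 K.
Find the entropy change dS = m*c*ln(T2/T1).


T2/T1 = 1.3515
ln(T2/T1) = 0.3012
dS = 7.4750 * 0.9260 * 0.3012 = 2.0850 kJ/K

2.0850 kJ/K


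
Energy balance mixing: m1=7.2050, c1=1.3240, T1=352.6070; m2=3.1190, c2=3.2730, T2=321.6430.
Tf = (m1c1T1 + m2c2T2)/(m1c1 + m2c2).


num = 6647.1547
den = 19.7479
Tf = 336.6005 K

336.6005 K


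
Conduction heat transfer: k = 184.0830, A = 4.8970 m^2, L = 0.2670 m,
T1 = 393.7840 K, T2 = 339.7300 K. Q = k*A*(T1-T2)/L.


dT = 54.0540 K
Q = 184.0830 * 4.8970 * 54.0540 / 0.2670 = 182498.9472 W

182498.9472 W


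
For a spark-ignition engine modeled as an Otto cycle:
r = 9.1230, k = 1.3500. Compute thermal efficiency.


r^(k-1) = 2.1679
eta = 1 - 1/2.1679 = 0.5387 = 53.8734%

53.8734%


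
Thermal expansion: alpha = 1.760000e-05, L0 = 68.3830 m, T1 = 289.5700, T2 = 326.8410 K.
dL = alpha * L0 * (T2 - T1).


dT = 37.2710 K
dL = 1.760000e-05 * 68.3830 * 37.2710 = 0.044857 m
L_final = 68.427857 m

dL = 0.044857 m


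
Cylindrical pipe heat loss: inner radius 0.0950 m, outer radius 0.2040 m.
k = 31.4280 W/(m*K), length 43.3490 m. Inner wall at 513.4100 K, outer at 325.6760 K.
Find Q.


dT = 187.7340 K
ln(ro/ri) = 0.7642
Q = 2*pi*31.4280*43.3490*187.7340 / 0.7642 = 2102747.3882 W

2102747.3882 W


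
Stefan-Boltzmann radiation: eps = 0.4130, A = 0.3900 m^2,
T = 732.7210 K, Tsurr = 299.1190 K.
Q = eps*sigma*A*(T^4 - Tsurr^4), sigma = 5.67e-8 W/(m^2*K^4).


T^4 = 2.8824e+11
Tsurr^4 = 8.0053e+09
Q = 0.4130 * 5.67e-8 * 0.3900 * 2.8023e+11 = 2559.2929 W

2559.2929 W


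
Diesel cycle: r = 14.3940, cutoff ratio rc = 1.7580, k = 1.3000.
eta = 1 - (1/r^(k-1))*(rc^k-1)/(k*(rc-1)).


r^(k-1) = 2.2256
rc^k = 2.0822
eta = 0.5065 = 50.6548%

50.6548%


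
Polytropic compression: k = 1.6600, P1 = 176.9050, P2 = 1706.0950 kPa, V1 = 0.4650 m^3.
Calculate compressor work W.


(k-1)/k = 0.3976
(P2/P1)^exp = 2.4623
W = 2.5152 * 176.9050 * 0.4650 * (2.4623 - 1) = 302.5389 kJ

302.5389 kJ


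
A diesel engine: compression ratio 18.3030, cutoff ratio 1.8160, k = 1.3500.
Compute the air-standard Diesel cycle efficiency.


r^(k-1) = 2.7662
rc^k = 2.2377
eta = 0.5938 = 59.3822%

59.3822%


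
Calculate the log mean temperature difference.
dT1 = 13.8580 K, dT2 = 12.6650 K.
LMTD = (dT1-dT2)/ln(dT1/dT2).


dT1/dT2 = 1.0942
ln(dT1/dT2) = 0.0900
LMTD = 1.1930 / 0.0900 = 13.2526 K

13.2526 K


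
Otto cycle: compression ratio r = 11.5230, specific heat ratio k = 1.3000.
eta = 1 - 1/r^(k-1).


r^(k-1) = 2.0819
eta = 1 - 1/2.0819 = 0.5197 = 51.9680%

51.9680%


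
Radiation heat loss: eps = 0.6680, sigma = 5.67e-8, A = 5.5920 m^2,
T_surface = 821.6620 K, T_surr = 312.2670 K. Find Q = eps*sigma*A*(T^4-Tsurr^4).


T^4 = 4.5580e+11
Tsurr^4 = 9.5083e+09
Q = 0.6680 * 5.67e-8 * 5.5920 * 4.4629e+11 = 94524.3977 W

94524.3977 W


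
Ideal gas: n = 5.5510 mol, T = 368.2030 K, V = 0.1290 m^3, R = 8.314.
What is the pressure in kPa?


P = nRT/V = 5.5510 * 8.314 * 368.2030 / 0.1290
= 16992.9418 / 0.1290 = 131728.2311 Pa = 131.7282 kPa

131.7282 kPa


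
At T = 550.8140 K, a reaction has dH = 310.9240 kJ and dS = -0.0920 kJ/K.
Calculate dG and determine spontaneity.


T*dS = 550.8140 * -0.0920 = -50.6749 kJ
dG = 310.9240 + 50.6749 = 361.5989 kJ (non-spontaneous)

dG = 361.5989 kJ, non-spontaneous


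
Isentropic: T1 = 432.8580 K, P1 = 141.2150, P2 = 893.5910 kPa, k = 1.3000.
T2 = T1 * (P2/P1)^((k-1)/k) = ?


(k-1)/k = 0.2308
(P2/P1)^exp = 1.5308
T2 = 432.8580 * 1.5308 = 662.5995 K

662.5995 K


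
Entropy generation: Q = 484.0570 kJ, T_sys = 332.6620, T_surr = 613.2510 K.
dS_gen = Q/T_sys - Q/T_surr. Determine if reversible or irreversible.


dS_sys = 484.0570/332.6620 = 1.4551 kJ/K
dS_surr = -484.0570/613.2510 = -0.7893 kJ/K
dS_gen = 1.4551 - 0.7893 = 0.6658 kJ/K (irreversible)

dS_gen = 0.6658 kJ/K, irreversible


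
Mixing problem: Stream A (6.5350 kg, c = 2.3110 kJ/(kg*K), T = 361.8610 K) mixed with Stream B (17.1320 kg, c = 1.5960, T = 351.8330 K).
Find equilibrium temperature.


num = 15085.0185
den = 42.4451
Tf = 355.4011 K

355.4011 K


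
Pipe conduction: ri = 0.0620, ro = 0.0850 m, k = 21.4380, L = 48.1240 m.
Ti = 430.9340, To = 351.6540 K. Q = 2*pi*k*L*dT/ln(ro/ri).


dT = 79.2800 K
ln(ro/ri) = 0.3155
Q = 2*pi*21.4380*48.1240*79.2800 / 0.3155 = 1628796.8006 W

1628796.8006 W


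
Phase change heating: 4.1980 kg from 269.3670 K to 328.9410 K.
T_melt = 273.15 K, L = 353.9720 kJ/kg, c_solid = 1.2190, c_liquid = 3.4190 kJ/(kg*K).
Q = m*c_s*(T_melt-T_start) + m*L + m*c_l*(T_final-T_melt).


Q1 (sensible, solid) = 4.1980 * 1.2190 * 3.7830 = 19.3590 kJ
Q2 (latent) = 4.1980 * 353.9720 = 1485.9745 kJ
Q3 (sensible, liquid) = 4.1980 * 3.4190 * 55.7910 = 800.7661 kJ
Q_total = 2306.0995 kJ

2306.0995 kJ


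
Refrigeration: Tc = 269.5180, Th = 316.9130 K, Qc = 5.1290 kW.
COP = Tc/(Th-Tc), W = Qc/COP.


COP = 269.5180 / 47.3950 = 5.6866
W = 5.1290 / 5.6866 = 0.9019 kW

COP = 5.6866, W = 0.9019 kW


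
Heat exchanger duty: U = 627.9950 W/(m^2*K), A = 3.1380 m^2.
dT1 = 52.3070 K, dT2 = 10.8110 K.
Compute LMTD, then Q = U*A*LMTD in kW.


LMTD = 26.3205 K
Q = 627.9950 * 3.1380 * 26.3205 = 51868.4398 W = 51.8684 kW

51.8684 kW


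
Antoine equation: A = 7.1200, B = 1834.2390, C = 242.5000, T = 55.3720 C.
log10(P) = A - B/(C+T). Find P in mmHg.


C+T = 297.8720
B/(C+T) = 6.1578
log10(P) = 7.1200 - 6.1578 = 0.9622
P = 10^0.9622 = 9.1662 mmHg

9.1662 mmHg


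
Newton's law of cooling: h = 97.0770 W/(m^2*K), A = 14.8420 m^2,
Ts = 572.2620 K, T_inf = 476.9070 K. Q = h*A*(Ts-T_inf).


dT = 95.3550 K
Q = 97.0770 * 14.8420 * 95.3550 = 137389.0892 W

137389.0892 W


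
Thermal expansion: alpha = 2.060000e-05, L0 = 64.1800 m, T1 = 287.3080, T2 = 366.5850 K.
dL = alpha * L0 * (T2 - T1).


dT = 79.2770 K
dL = 2.060000e-05 * 64.1800 * 79.2770 = 0.104813 m
L_final = 64.284813 m

dL = 0.104813 m


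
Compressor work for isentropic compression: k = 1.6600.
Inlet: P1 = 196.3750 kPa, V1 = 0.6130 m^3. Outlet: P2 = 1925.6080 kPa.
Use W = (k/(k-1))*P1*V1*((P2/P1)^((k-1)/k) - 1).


(k-1)/k = 0.3976
(P2/P1)^exp = 2.4786
W = 2.5152 * 196.3750 * 0.6130 * (2.4786 - 1) = 447.6687 kJ

447.6687 kJ


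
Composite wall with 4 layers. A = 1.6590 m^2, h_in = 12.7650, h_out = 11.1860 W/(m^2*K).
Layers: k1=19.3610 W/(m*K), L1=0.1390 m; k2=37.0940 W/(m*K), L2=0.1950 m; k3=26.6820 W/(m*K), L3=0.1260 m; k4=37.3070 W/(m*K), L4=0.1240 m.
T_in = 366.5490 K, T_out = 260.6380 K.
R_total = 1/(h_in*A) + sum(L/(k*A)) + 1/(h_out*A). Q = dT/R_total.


R_conv_in = 1/(12.7650*1.6590) = 0.0472
R_1 = 0.1390/(19.3610*1.6590) = 0.0043
R_2 = 0.1950/(37.0940*1.6590) = 0.0032
R_3 = 0.1260/(26.6820*1.6590) = 0.0028
R_4 = 0.1240/(37.3070*1.6590) = 0.0020
R_conv_out = 1/(11.1860*1.6590) = 0.0539
R_total = 0.1135 K/W
Q = 105.9110 / 0.1135 = 933.5207 W

R_total = 0.1135 K/W, Q = 933.5207 W


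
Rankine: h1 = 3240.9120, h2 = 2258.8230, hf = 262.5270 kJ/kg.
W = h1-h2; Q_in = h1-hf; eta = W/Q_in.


W = 982.0890 kJ/kg
Q_in = 2978.3850 kJ/kg
eta = 0.3297 = 32.9739%

eta = 32.9739%


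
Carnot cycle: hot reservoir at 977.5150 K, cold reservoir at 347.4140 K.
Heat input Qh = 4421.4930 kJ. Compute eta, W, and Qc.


eta = 1 - 347.4140/977.5150 = 0.6446
W = 0.6446 * 4421.4930 = 2850.0710 kJ
Qc = 4421.4930 - 2850.0710 = 1571.4220 kJ

eta = 64.4595%, W = 2850.0710 kJ, Qc = 1571.4220 kJ


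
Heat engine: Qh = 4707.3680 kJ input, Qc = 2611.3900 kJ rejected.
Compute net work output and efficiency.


W = 4707.3680 - 2611.3900 = 2095.9780 kJ
eta = 2095.9780 / 4707.3680 = 0.4453 = 44.5255%

W = 2095.9780 kJ, eta = 44.5255%


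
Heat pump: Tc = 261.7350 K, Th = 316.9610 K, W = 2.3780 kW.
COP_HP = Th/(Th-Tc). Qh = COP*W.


COP = 316.9610 / 55.2260 = 5.7393
Qh = 5.7393 * 2.3780 = 13.6482 kW

COP = 5.7393, Qh = 13.6482 kW


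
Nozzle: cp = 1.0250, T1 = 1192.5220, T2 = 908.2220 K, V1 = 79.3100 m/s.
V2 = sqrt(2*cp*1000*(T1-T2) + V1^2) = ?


dT = 284.3000 K
2*cp*1000*dT = 582815.0000
V1^2 = 6290.0761
V2 = sqrt(589105.0761) = 767.5318 m/s

767.5318 m/s


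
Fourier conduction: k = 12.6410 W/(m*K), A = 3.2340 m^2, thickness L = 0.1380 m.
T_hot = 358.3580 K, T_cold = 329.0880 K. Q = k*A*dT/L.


dT = 29.2700 K
Q = 12.6410 * 3.2340 * 29.2700 / 0.1380 = 8670.9181 W

8670.9181 W


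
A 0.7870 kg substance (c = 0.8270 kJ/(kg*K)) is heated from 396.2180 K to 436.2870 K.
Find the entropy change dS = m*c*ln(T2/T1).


T2/T1 = 1.1011
ln(T2/T1) = 0.0963
dS = 0.7870 * 0.8270 * 0.0963 = 0.0627 kJ/K

0.0627 kJ/K


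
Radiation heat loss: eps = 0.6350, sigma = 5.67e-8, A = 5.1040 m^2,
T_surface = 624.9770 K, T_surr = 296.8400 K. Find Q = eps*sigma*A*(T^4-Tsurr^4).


T^4 = 1.5257e+11
Tsurr^4 = 7.7641e+09
Q = 0.6350 * 5.67e-8 * 5.1040 * 1.4480e+11 = 26609.7062 W

26609.7062 W


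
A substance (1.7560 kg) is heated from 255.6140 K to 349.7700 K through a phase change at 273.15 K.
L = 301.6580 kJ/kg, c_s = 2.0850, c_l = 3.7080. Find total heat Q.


Q1 (sensible, solid) = 1.7560 * 2.0850 * 17.5360 = 64.2039 kJ
Q2 (latent) = 1.7560 * 301.6580 = 529.7114 kJ
Q3 (sensible, liquid) = 1.7560 * 3.7080 * 76.6200 = 498.8918 kJ
Q_total = 1092.8071 kJ

1092.8071 kJ


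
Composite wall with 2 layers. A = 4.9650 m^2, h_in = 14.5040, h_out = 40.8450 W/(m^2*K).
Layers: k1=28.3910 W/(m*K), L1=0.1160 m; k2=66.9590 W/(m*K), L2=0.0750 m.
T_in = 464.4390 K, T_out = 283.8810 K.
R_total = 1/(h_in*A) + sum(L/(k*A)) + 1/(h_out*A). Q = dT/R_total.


R_conv_in = 1/(14.5040*4.9650) = 0.0139
R_1 = 0.1160/(28.3910*4.9650) = 0.0008
R_2 = 0.0750/(66.9590*4.9650) = 0.0002
R_conv_out = 1/(40.8450*4.9650) = 0.0049
R_total = 0.0199 K/W
Q = 180.5580 / 0.0199 = 9088.7490 W

R_total = 0.0199 K/W, Q = 9088.7490 W


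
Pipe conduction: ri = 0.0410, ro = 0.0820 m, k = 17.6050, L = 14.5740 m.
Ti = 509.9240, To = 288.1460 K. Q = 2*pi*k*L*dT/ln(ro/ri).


dT = 221.7780 K
ln(ro/ri) = 0.6931
Q = 2*pi*17.6050*14.5740*221.7780 / 0.6931 = 515807.5142 W

515807.5142 W


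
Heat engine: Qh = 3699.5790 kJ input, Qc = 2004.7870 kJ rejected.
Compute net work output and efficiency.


W = 3699.5790 - 2004.7870 = 1694.7920 kJ
eta = 1694.7920 / 3699.5790 = 0.4581 = 45.8104%

W = 1694.7920 kJ, eta = 45.8104%


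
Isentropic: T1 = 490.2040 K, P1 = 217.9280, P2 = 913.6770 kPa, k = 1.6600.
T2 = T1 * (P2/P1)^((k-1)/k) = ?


(k-1)/k = 0.3976
(P2/P1)^exp = 1.7680
T2 = 490.2040 * 1.7680 = 866.6999 K

866.6999 K


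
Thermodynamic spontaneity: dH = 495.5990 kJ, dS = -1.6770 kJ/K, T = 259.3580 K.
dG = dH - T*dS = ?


T*dS = 259.3580 * -1.6770 = -434.9434 kJ
dG = 495.5990 + 434.9434 = 930.5424 kJ (non-spontaneous)

dG = 930.5424 kJ, non-spontaneous


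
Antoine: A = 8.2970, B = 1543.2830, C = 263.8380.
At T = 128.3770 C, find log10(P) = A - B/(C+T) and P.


C+T = 392.2150
B/(C+T) = 3.9348
log10(P) = 8.2970 - 3.9348 = 4.3622
P = 10^4.3622 = 23025.6385 mmHg

23025.6385 mmHg


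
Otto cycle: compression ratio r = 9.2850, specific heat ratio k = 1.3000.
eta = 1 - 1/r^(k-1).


r^(k-1) = 1.9513
eta = 1 - 1/1.9513 = 0.4875 = 48.7534%

48.7534%


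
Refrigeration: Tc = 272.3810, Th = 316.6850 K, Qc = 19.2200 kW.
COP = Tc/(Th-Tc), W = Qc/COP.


COP = 272.3810 / 44.3040 = 6.1480
W = 19.2200 / 6.1480 = 3.1262 kW

COP = 6.1480, W = 3.1262 kW


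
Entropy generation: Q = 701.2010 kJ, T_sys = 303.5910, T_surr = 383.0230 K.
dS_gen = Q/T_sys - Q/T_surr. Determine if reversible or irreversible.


dS_sys = 701.2010/303.5910 = 2.3097 kJ/K
dS_surr = -701.2010/383.0230 = -1.8307 kJ/K
dS_gen = 2.3097 - 1.8307 = 0.4790 kJ/K (irreversible)

dS_gen = 0.4790 kJ/K, irreversible


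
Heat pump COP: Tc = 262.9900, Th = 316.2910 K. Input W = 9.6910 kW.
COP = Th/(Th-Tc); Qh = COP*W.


COP = 316.2910 / 53.3010 = 5.9341
Qh = 5.9341 * 9.6910 = 57.5069 kW

COP = 5.9341, Qh = 57.5069 kW


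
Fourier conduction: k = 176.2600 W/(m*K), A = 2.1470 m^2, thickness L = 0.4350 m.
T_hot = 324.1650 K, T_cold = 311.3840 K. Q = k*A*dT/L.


dT = 12.7810 K
Q = 176.2600 * 2.1470 * 12.7810 / 0.4350 = 11118.8888 W

11118.8888 W


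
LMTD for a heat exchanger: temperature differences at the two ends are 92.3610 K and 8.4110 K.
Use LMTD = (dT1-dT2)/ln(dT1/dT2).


dT1/dT2 = 10.9810
ln(dT1/dT2) = 2.3962
LMTD = 83.9500 / 2.3962 = 35.0352 K

35.0352 K


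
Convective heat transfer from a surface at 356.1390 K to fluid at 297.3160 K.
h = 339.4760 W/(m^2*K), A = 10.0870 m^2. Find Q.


dT = 58.8230 K
Q = 339.4760 * 10.0870 * 58.8230 = 201427.2702 W

201427.2702 W


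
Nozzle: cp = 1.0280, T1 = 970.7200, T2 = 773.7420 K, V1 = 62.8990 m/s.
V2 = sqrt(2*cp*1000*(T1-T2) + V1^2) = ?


dT = 196.9780 K
2*cp*1000*dT = 404986.7680
V1^2 = 3956.2842
V2 = sqrt(408943.0522) = 639.4866 m/s

639.4866 m/s


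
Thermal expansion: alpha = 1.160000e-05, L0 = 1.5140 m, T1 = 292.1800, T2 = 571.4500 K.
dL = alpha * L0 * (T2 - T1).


dT = 279.2700 K
dL = 1.160000e-05 * 1.5140 * 279.2700 = 0.004905 m
L_final = 1.518905 m

dL = 0.004905 m


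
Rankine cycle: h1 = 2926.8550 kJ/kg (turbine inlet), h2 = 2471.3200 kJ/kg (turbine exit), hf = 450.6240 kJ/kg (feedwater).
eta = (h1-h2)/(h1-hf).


W = 455.5350 kJ/kg
Q_in = 2476.2310 kJ/kg
eta = 0.1840 = 18.3963%

eta = 18.3963%


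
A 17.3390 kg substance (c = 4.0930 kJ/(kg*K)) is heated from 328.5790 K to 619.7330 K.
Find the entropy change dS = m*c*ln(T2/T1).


T2/T1 = 1.8861
ln(T2/T1) = 0.6345
dS = 17.3390 * 4.0930 * 0.6345 = 45.0303 kJ/K

45.0303 kJ/K


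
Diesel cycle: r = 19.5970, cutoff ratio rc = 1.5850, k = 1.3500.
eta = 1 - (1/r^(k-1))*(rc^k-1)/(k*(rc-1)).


r^(k-1) = 2.8331
rc^k = 1.8623
eta = 0.6146 = 61.4628%

61.4628%


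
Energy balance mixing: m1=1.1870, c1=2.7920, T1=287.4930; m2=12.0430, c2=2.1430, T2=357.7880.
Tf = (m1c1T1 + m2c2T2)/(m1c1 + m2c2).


num = 10186.6277
den = 29.1223
Tf = 349.7884 K

349.7884 K


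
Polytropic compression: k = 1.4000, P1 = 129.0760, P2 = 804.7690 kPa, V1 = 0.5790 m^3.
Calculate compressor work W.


(k-1)/k = 0.2857
(P2/P1)^exp = 1.6869
W = 3.5000 * 129.0760 * 0.5790 * (1.6869 - 1) = 179.6780 kJ

179.6780 kJ


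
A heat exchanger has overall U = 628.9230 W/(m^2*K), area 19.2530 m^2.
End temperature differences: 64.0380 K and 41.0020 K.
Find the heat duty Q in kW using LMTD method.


LMTD = 51.6669 K
Q = 628.9230 * 19.2530 * 51.6669 = 625616.9787 W = 625.6170 kW

625.6170 kW


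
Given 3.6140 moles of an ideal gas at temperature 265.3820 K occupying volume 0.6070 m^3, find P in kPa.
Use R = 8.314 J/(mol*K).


P = nRT/V = 3.6140 * 8.314 * 265.3820 / 0.6070
= 7973.8788 / 0.6070 = 13136.5384 Pa = 13.1365 kPa

13.1365 kPa


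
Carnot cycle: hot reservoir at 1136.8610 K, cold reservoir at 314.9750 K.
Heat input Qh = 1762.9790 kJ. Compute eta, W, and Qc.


eta = 1 - 314.9750/1136.8610 = 0.7229
W = 0.7229 * 1762.9790 = 1274.5338 kJ
Qc = 1762.9790 - 1274.5338 = 488.4452 kJ

eta = 72.2943%, W = 1274.5338 kJ, Qc = 488.4452 kJ


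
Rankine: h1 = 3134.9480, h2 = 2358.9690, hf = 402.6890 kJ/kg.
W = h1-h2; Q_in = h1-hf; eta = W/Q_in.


W = 775.9790 kJ/kg
Q_in = 2732.2590 kJ/kg
eta = 0.2840 = 28.4006%

eta = 28.4006%


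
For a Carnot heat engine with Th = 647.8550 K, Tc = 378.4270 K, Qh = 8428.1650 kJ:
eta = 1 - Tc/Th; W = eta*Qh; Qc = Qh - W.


eta = 1 - 378.4270/647.8550 = 0.4159
W = 0.4159 * 8428.1650 = 3505.0801 kJ
Qc = 8428.1650 - 3505.0801 = 4923.0849 kJ

eta = 41.5877%, W = 3505.0801 kJ, Qc = 4923.0849 kJ


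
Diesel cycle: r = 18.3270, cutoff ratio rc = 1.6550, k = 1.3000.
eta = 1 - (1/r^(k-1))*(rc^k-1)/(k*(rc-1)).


r^(k-1) = 2.3929
rc^k = 1.9250
eta = 0.5460 = 54.6013%

54.6013%


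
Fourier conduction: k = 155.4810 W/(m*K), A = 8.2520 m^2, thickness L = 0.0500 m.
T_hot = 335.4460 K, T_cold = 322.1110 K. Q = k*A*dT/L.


dT = 13.3350 K
Q = 155.4810 * 8.2520 * 13.3350 / 0.0500 = 342183.8908 W

342183.8908 W


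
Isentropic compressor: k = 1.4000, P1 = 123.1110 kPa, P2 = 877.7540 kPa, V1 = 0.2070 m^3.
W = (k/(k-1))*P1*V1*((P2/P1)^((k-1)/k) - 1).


(k-1)/k = 0.2857
(P2/P1)^exp = 1.7528
W = 3.5000 * 123.1110 * 0.2070 * (1.7528 - 1) = 67.1465 kJ

67.1465 kJ


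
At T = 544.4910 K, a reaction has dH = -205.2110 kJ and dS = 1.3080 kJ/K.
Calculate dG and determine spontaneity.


T*dS = 544.4910 * 1.3080 = 712.1942 kJ
dG = -205.2110 - 712.1942 = -917.4052 kJ (spontaneous)

dG = -917.4052 kJ, spontaneous


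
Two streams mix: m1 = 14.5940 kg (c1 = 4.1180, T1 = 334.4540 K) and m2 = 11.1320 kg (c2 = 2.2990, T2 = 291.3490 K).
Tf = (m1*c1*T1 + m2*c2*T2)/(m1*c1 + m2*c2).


num = 27556.3872
den = 85.6906
Tf = 321.5802 K

321.5802 K


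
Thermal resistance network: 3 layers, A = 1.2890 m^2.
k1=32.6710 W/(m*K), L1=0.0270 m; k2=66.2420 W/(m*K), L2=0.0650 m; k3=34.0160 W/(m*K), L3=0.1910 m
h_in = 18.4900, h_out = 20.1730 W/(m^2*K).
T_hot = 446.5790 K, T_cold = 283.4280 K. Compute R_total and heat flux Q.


R_conv_in = 1/(18.4900*1.2890) = 0.0420
R_1 = 0.0270/(32.6710*1.2890) = 0.0006
R_2 = 0.0650/(66.2420*1.2890) = 0.0008
R_3 = 0.1910/(34.0160*1.2890) = 0.0044
R_conv_out = 1/(20.1730*1.2890) = 0.0385
R_total = 0.0862 K/W
Q = 163.1510 / 0.0862 = 1893.2930 W

R_total = 0.0862 K/W, Q = 1893.2930 W


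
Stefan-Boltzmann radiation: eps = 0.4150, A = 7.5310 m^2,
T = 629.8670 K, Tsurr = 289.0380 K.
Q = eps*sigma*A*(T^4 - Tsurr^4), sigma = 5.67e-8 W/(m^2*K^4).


T^4 = 1.5740e+11
Tsurr^4 = 6.9794e+09
Q = 0.4150 * 5.67e-8 * 7.5310 * 1.5042e+11 = 26655.1606 W

26655.1606 W


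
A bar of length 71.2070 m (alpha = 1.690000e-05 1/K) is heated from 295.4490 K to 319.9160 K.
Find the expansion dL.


dT = 24.4670 K
dL = 1.690000e-05 * 71.2070 * 24.4670 = 0.029444 m
L_final = 71.236444 m

dL = 0.029444 m


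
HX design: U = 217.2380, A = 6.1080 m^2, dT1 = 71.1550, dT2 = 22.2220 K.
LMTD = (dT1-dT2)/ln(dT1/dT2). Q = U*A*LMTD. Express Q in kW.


LMTD = 42.0467 K
Q = 217.2380 * 6.1080 * 42.0467 = 55791.3147 W = 55.7913 kW

55.7913 kW


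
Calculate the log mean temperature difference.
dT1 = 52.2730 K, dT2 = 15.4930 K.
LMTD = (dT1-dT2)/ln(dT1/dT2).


dT1/dT2 = 3.3740
ln(dT1/dT2) = 1.2161
LMTD = 36.7800 / 1.2161 = 30.2444 K

30.2444 K


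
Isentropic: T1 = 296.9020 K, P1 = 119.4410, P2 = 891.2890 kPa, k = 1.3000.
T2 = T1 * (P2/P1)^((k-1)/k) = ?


(k-1)/k = 0.2308
(P2/P1)^exp = 1.5901
T2 = 296.9020 * 1.5901 = 472.1104 K

472.1104 K


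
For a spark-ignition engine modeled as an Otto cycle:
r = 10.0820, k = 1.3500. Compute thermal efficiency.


r^(k-1) = 2.2451
eta = 1 - 1/2.2451 = 0.5546 = 55.4591%

55.4591%


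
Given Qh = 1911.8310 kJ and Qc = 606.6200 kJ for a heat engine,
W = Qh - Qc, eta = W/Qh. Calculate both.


W = 1911.8310 - 606.6200 = 1305.2110 kJ
eta = 1305.2110 / 1911.8310 = 0.6827 = 68.2702%

W = 1305.2110 kJ, eta = 68.2702%


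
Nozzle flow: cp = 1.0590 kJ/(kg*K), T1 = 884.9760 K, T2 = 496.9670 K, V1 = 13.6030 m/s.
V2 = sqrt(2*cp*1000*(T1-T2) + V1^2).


dT = 388.0090 K
2*cp*1000*dT = 821803.0620
V1^2 = 185.0416
V2 = sqrt(821988.1036) = 906.6356 m/s

906.6356 m/s


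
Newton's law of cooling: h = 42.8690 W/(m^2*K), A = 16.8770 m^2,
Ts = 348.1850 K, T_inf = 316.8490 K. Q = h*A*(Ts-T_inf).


dT = 31.3360 K
Q = 42.8690 * 16.8770 * 31.3360 = 22671.5995 W

22671.5995 W


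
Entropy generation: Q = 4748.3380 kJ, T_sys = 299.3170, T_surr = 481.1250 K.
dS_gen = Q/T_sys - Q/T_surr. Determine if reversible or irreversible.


dS_sys = 4748.3380/299.3170 = 15.8639 kJ/K
dS_surr = -4748.3380/481.1250 = -9.8692 kJ/K
dS_gen = 15.8639 - 9.8692 = 5.9947 kJ/K (irreversible)

dS_gen = 5.9947 kJ/K, irreversible


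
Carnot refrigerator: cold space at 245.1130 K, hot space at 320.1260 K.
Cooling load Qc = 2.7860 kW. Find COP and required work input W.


COP = 245.1130 / 75.0130 = 3.2676
W = 2.7860 / 3.2676 = 0.8526 kW

COP = 3.2676, W = 0.8526 kW


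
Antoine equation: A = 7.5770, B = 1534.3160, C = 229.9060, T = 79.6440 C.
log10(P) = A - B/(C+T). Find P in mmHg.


C+T = 309.5500
B/(C+T) = 4.9566
log10(P) = 7.5770 - 4.9566 = 2.6204
P = 10^2.6204 = 417.2521 mmHg

417.2521 mmHg


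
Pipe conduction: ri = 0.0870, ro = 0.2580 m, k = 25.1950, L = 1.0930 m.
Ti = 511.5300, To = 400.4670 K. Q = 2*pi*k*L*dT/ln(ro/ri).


dT = 111.0630 K
ln(ro/ri) = 1.0871
Q = 2*pi*25.1950*1.0930*111.0630 / 1.0871 = 17678.0227 W

17678.0227 W


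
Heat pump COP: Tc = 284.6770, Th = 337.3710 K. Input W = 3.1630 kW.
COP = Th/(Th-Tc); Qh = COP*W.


COP = 337.3710 / 52.6940 = 6.4025
Qh = 6.4025 * 3.1630 = 20.2510 kW

COP = 6.4025, Qh = 20.2510 kW


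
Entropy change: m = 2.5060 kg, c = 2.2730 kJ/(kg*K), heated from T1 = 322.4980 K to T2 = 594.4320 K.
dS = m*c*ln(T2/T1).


T2/T1 = 1.8432
ln(T2/T1) = 0.6115
dS = 2.5060 * 2.2730 * 0.6115 = 3.4832 kJ/K

3.4832 kJ/K


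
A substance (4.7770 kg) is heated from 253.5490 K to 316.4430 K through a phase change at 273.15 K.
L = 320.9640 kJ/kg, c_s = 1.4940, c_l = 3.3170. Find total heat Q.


Q1 (sensible, solid) = 4.7770 * 1.4940 * 19.6010 = 139.8892 kJ
Q2 (latent) = 4.7770 * 320.9640 = 1533.2450 kJ
Q3 (sensible, liquid) = 4.7770 * 3.3170 * 43.2930 = 685.9910 kJ
Q_total = 2359.1252 kJ

2359.1252 kJ


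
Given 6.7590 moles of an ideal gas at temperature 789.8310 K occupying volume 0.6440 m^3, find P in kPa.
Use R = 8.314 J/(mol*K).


P = nRT/V = 6.7590 * 8.314 * 789.8310 / 0.6440
= 44384.0207 / 0.6440 = 68919.2868 Pa = 68.9193 kPa

68.9193 kPa


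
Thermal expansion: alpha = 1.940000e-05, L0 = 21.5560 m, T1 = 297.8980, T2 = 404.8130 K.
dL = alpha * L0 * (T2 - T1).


dT = 106.9150 K
dL = 1.940000e-05 * 21.5560 * 106.9150 = 0.044710 m
L_final = 21.600710 m

dL = 0.044710 m


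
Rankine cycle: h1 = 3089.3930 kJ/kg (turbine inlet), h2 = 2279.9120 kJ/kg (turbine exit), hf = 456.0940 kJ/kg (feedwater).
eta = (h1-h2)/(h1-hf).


W = 809.4810 kJ/kg
Q_in = 2633.2990 kJ/kg
eta = 0.3074 = 30.7402%

eta = 30.7402%


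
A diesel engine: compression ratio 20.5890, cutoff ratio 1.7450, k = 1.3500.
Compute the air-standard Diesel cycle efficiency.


r^(k-1) = 2.8825
rc^k = 2.1204
eta = 0.6135 = 61.3524%

61.3524%


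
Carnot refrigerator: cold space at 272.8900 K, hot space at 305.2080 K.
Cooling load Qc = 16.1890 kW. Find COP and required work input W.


COP = 272.8900 / 32.3180 = 8.4439
W = 16.1890 / 8.4439 = 1.9172 kW

COP = 8.4439, W = 1.9172 kW


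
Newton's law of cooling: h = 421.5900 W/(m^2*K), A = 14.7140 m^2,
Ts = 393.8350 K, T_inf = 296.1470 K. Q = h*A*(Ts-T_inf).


dT = 97.6880 K
Q = 421.5900 * 14.7140 * 97.6880 = 605985.5536 W

605985.5536 W


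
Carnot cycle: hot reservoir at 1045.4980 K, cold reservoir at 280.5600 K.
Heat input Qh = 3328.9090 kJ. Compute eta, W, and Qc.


eta = 1 - 280.5600/1045.4980 = 0.7316
W = 0.7316 * 3328.9090 = 2435.5943 kJ
Qc = 3328.9090 - 2435.5943 = 893.3147 kJ

eta = 73.1649%, W = 2435.5943 kJ, Qc = 893.3147 kJ


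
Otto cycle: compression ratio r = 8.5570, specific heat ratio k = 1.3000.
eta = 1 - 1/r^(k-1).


r^(k-1) = 1.9041
eta = 1 - 1/1.9041 = 0.4748 = 47.4826%

47.4826%


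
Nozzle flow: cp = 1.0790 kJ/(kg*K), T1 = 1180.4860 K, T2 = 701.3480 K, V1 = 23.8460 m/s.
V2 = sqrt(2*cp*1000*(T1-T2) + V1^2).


dT = 479.1380 K
2*cp*1000*dT = 1033979.8040
V1^2 = 568.6317
V2 = sqrt(1034548.4357) = 1017.1275 m/s

1017.1275 m/s


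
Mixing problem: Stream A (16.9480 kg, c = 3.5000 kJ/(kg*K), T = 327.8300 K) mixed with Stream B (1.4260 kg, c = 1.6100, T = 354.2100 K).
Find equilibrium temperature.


num = 20259.4365
den = 61.6139
Tf = 328.8130 K

328.8130 K


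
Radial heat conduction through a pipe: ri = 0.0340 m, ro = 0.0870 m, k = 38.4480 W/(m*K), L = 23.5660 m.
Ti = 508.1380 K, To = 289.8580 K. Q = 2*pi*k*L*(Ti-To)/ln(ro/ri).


dT = 218.2800 K
ln(ro/ri) = 0.9395
Q = 2*pi*38.4480*23.5660*218.2800 / 0.9395 = 1322618.6902 W

1322618.6902 W


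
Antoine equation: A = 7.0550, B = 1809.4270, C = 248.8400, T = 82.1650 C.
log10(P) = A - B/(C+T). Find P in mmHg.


C+T = 331.0050
B/(C+T) = 5.4665
log10(P) = 7.0550 - 5.4665 = 1.5885
P = 10^1.5885 = 38.7736 mmHg

38.7736 mmHg


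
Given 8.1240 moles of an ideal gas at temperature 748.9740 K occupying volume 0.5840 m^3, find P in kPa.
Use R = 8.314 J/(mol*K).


P = nRT/V = 8.1240 * 8.314 * 748.9740 / 0.5840
= 50587.9029 / 0.5840 = 86623.1215 Pa = 86.6231 kPa

86.6231 kPa


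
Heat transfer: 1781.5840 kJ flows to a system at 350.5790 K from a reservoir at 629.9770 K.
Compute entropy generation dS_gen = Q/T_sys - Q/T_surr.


dS_sys = 1781.5840/350.5790 = 5.0818 kJ/K
dS_surr = -1781.5840/629.9770 = -2.8280 kJ/K
dS_gen = 5.0818 - 2.8280 = 2.2538 kJ/K (irreversible)

dS_gen = 2.2538 kJ/K, irreversible


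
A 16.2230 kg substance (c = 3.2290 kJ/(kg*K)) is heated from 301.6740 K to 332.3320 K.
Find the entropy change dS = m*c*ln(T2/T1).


T2/T1 = 1.1016
ln(T2/T1) = 0.0968
dS = 16.2230 * 3.2290 * 0.0968 = 5.0701 kJ/K

5.0701 kJ/K


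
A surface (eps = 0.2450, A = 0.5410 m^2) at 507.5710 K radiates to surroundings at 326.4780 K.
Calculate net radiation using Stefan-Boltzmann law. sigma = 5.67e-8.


T^4 = 6.6372e+10
Tsurr^4 = 1.1361e+10
Q = 0.2450 * 5.67e-8 * 0.5410 * 5.5011e+10 = 413.4271 W

413.4271 W


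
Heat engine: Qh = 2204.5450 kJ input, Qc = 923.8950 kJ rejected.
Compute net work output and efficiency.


W = 2204.5450 - 923.8950 = 1280.6500 kJ
eta = 1280.6500 / 2204.5450 = 0.5809 = 58.0914%

W = 1280.6500 kJ, eta = 58.0914%


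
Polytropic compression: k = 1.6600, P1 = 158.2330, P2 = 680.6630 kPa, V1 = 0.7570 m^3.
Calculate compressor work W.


(k-1)/k = 0.3976
(P2/P1)^exp = 1.7862
W = 2.5152 * 158.2330 * 0.7570 * (1.7862 - 1) = 236.8556 kJ

236.8556 kJ
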